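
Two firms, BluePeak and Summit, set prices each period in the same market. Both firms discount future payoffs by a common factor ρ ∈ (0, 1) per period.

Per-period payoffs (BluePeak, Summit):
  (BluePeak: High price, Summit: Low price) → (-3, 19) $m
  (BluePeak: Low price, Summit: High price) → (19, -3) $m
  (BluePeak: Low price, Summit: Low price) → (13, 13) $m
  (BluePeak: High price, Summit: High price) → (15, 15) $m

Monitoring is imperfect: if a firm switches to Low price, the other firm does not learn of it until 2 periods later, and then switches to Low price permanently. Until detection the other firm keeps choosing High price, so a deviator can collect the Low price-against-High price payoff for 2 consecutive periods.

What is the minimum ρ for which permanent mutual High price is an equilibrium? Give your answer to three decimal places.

0.816

Deviating for the 2 undetected periods gains 19−15 = 4 per period over cooperation, then loses 15−13 = 2 per period forever once punishment starts.
Gain: 4(1 + ρ + … + ρ^1); loss: 2·ρ^2/(1−ρ).
No profitable deviation ⇔ 4(1−ρ^2) ≤ 2·ρ^2, i.e. ρ^2 ≥ 4/(4+2) = 2/3.
Hence ρ ≥ (2/3)^(1/2) ≈ 0.816.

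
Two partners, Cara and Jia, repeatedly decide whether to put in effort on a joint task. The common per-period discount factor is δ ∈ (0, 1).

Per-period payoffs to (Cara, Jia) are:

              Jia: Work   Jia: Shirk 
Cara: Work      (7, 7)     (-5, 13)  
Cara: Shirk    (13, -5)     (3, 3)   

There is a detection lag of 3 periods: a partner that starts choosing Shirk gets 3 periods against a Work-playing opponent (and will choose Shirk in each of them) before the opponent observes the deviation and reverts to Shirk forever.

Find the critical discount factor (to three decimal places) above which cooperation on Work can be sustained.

A deviator earns 13 for 3 periods, then 3 forever; cooperating earns 7 forever. Multiplying the IC by (1−δ):
7 ≥ 13(1−δ^3) + 3δ^3, so 10·δ^3 ≥ 6 and δ^3 ≥ 3/5.
δ ≥ (3/5)^(1/3) ≈ 0.843.

0.843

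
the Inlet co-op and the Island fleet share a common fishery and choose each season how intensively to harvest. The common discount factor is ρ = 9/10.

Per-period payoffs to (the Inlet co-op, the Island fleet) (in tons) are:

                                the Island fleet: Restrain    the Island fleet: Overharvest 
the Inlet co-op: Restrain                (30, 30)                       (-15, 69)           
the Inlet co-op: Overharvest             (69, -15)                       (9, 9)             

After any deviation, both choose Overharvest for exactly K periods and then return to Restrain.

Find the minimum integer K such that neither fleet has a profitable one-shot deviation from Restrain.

No profitable deviation requires (30−9)(ρ+…+ρ^K) ≥ 69−30, i.e. ρ+…+ρ^K ≥ 13/7 ≈ 1.8571.
With ρ = 9/10, the partial sums are K=1: 0.9000, K=2: 1.7100, K=3: 2.4390.
K = 3 is the first length at which the sum reaches 1.8571.

3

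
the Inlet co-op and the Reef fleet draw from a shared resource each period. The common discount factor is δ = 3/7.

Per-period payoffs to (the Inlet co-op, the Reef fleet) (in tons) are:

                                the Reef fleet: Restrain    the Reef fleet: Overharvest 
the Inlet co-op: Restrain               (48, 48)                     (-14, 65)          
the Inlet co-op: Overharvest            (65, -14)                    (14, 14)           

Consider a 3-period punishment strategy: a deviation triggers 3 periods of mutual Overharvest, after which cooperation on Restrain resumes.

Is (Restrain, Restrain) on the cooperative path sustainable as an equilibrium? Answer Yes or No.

IC: δ+…+δ^3 ≥ (65−48)/(48−14) = 1/2.
At δ = 3/7: partial sum = 0.6910 ≥ 0.5000. Cooperation sustainable.

Yes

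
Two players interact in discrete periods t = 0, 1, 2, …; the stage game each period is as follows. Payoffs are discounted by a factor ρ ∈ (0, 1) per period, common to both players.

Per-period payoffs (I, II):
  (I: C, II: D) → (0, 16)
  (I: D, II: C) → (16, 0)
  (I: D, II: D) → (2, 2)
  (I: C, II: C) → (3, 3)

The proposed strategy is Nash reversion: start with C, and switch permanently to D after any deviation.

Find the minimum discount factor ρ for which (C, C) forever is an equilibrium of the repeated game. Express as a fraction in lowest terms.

13/14

Under grim trigger the critical discount factor is (T−C)/(T−P) with T = 16, C = 3, P = 2.
ρ* = (16−3)/(16−2) = 13/14.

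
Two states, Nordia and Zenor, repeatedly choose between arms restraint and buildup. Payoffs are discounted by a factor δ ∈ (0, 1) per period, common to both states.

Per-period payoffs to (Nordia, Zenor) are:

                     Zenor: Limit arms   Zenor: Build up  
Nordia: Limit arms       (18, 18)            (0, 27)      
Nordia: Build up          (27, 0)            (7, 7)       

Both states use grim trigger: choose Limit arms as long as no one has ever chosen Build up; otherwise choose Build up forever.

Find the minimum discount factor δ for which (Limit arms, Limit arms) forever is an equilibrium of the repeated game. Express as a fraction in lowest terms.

Cooperation forever yields 18 each period: 18/(1−δ).
Deviating yields 27 once, then 7 forever: 27 + 7δ/(1−δ).
No profitable deviation requires 18/(1−δ) ≥ 27 + 7δ/(1−δ).
Multiplying by (1−δ): 18 ≥ 27(1−δ) + 7δ = 27 − 20δ.
So 20δ ≥ 9, i.e. δ ≥ 9/20.

9/20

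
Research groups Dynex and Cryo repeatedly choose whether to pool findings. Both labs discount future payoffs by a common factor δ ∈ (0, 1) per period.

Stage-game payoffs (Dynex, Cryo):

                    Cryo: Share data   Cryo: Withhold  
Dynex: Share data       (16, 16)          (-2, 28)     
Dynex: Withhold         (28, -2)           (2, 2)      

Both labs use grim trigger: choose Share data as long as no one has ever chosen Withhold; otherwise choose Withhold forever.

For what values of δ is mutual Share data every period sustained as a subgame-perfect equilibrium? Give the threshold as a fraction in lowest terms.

6/13

One-period gain from deviating is 28 − 16 = 12. The loss is 16 − 2 = 14 in every subsequent period, with present value 14·δ/(1−δ).
Deviation is unprofitable when 14·δ/(1−δ) ≥ 12, i.e. δ/(1−δ) ≥ 6/7.
Equivalently δ ≥ 12/(12+14) = 6/13.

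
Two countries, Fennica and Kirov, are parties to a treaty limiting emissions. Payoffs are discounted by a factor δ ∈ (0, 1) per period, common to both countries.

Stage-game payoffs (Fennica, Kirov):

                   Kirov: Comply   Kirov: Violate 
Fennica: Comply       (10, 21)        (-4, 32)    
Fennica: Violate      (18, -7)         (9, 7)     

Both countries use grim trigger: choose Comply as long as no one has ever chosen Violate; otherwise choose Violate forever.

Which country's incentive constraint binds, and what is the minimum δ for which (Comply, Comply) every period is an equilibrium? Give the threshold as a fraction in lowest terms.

Fennica; δ ≥ 8/9

For Fennica: deviation gain 18−10 = 8, per-period punishment loss 10−9 = 1. IC gives δ ≥ 8/9.
For Kirov: gain 11, loss 14 per period, so δ ≥ 11/25.
The tighter constraint is Fennica's, so cooperation needs δ ≥ 8/9.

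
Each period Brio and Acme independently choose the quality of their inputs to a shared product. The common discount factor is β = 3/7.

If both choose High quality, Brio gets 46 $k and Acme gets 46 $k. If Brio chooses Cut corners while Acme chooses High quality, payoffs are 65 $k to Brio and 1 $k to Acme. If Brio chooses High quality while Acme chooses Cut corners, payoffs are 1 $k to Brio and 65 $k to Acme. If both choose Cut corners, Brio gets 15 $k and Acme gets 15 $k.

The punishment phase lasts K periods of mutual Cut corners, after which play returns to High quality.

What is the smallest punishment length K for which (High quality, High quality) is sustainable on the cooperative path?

IC: β(1−β^K)/(1−β) ≥ (65−46)/(46−15) = 19/31.
With β = 3/7: need 1 − β^K ≥ 19/31·(1−3/7)/(3/7), i.e. β^K ≤ 0.1828.
Since (3/7)^2 = 0.1837 and (3/7)^3 = 0.0787, the smallest such K is 3.

3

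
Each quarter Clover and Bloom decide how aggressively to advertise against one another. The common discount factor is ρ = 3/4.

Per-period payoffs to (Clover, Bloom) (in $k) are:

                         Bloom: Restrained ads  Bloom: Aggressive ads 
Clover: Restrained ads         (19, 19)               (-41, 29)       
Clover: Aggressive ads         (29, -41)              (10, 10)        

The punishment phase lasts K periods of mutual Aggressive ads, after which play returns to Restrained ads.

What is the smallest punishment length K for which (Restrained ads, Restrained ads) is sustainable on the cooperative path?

IC: ρ(1−ρ^K)/(1−ρ) ≥ (29−19)/(19−10) = 10/9.
With ρ = 3/4: need 1 − ρ^K ≥ 10/9·(1−3/4)/(3/4), i.e. ρ^K ≤ 0.6296.
Since (3/4)^1 = 0.7500 and (3/4)^2 = 0.5625, the smallest such K is 2.

2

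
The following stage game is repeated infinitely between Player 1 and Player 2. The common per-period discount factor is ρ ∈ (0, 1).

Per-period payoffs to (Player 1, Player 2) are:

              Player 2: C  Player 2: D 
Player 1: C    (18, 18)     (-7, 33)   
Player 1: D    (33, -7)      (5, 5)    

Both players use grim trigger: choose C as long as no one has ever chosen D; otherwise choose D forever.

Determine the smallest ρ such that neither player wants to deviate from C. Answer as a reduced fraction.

Cooperation forever yields 18 each period: 18/(1−ρ).
Deviating yields 33 once, then 5 forever: 33 + 5ρ/(1−ρ).
No profitable deviation requires 18/(1−ρ) ≥ 33 + 5ρ/(1−ρ).
Multiplying by (1−ρ): 18 ≥ 33(1−ρ) + 5ρ = 33 − 28ρ.
So 28ρ ≥ 15, i.e. ρ ≥ 15/28.

15/28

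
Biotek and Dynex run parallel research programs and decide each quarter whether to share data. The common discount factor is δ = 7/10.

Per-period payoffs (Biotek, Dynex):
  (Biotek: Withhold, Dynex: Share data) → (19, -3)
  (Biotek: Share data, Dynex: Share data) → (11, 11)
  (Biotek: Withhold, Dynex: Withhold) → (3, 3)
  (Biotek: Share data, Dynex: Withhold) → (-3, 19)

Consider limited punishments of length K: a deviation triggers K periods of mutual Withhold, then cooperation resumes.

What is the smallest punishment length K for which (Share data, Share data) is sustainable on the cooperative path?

Need Σ_{k=1}^{K} δ^k ≥ (19−11)/(11−3) = 1.0000 at δ = 7/10.
At K = 1 the sum is 0.7000 < 1.0000; at K = 2 it is 1.1900 ≥ 1.0000.
So the minimum punishment length is K = 2.

2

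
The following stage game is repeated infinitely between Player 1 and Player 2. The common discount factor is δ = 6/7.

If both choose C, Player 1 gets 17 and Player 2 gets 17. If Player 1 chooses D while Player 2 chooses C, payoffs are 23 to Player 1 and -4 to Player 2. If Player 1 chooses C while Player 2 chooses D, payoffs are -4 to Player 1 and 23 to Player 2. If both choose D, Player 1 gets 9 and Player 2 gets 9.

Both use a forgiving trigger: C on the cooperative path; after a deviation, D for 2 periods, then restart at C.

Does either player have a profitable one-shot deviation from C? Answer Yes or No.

Comparing payoff streams over the 3 periods until play realigns: cooperate → 17(1+δ+…+δ^2); deviate → 23 + 9(δ+…+δ^2).
Cooperation is sustained iff (17−9)(δ+…+δ^2) ≥ 23−17.
δ+…+δ^2 = 6/7·(1−(6/7)^2)/(1−6/7) = 1.5918, and (23−17)/(17−9) = 0.7500.
1.5918 ≥ 0.7500, so cooperation is sustainable.

No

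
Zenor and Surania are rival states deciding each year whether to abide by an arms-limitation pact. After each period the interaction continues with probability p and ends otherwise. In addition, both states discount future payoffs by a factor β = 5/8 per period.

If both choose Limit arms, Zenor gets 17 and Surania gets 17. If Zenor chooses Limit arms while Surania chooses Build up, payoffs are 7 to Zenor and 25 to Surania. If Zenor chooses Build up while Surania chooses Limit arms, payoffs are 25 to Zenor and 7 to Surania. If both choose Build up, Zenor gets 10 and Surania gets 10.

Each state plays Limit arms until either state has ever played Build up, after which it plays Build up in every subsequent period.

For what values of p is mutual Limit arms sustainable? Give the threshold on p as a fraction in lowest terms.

With continuation probability p and discount β, the effective per-period discount factor is βp.
Grim-trigger IC: βp ≥ (25−17)/(25−10) = 8/15.
So p ≥ (8/15)/(5/8) = 64/75.

64/75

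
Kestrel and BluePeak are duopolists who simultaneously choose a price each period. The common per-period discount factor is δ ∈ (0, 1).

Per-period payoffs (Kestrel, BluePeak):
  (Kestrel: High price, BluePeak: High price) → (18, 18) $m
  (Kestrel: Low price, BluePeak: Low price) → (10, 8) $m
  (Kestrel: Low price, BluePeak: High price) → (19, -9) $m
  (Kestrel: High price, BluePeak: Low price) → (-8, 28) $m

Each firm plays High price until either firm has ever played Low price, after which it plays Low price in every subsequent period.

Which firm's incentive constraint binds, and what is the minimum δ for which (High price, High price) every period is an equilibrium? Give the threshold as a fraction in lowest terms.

BluePeak; δ ≥ 1/2

Kestrel's threshold: (19−18)/(19−10) = 1/9.
BluePeak's threshold: (28−18)/(28−8) = 1/2.
1/9 < 1/2, so BluePeak binds and δ* = 1/2.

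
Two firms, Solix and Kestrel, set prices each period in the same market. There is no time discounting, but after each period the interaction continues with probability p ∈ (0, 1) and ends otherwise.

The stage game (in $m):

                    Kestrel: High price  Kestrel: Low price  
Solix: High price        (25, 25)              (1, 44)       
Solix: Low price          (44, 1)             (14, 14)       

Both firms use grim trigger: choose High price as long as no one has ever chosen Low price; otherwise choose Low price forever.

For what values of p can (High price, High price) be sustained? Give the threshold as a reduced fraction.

19/30

Expected cooperation value is 25 + p·25 + p²·25 + … = 25/(1−p); deviation gives 44 + p·14/(1−p).
25 ≥ 44(1−p) + 14p ⇒ 30p ≥ 19 ⇒ p ≥ 19/30.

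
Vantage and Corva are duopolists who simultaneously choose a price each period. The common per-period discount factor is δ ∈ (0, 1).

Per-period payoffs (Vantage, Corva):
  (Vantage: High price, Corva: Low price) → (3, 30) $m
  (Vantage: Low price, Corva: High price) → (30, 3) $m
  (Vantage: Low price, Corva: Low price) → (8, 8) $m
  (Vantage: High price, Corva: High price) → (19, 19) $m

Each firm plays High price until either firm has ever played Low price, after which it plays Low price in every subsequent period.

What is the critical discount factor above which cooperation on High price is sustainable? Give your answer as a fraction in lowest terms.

1/2

19/(1−δ) ≥ 30 + 8δ/(1−δ)
19 ≥ 30 − 22δ
δ ≥ 11/22 = 1/2.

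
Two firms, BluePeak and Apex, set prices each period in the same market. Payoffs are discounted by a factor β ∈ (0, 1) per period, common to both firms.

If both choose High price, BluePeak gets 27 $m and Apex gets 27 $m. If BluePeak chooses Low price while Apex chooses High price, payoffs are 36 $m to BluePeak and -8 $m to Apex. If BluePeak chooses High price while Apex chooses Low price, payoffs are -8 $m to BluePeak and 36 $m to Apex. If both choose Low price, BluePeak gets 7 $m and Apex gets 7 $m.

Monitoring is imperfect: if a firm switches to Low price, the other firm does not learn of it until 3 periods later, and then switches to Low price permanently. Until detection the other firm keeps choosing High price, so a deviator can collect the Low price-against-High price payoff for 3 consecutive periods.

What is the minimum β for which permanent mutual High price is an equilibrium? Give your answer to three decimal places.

A deviator earns 36 for 3 periods, then 7 forever; cooperating earns 27 forever. Multiplying the IC by (1−β):
27 ≥ 36(1−β^3) + 7β^3, so 29·β^3 ≥ 9 and β^3 ≥ 9/29.
β ≥ (9/29)^(1/3) ≈ 0.677.

0.677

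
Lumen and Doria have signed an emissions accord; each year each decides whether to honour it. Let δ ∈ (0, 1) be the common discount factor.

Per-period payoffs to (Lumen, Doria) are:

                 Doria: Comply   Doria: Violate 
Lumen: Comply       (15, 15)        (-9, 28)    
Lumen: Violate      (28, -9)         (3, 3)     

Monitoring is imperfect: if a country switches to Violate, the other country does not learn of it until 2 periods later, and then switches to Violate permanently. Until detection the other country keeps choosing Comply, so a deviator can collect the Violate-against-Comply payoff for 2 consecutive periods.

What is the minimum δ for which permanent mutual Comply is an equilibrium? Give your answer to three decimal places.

0.721

Deviating for the 2 undetected periods gains 28−15 = 13 per period over cooperation, then loses 15−3 = 12 per period forever once punishment starts.
Gain: 13(1 + δ + … + δ^1); loss: 12·δ^2/(1−δ).
No profitable deviation ⇔ 13(1−δ^2) ≤ 12·δ^2, i.e. δ^2 ≥ 13/(13+12) = 13/25.
Hence δ ≥ (13/25)^(1/2) ≈ 0.721.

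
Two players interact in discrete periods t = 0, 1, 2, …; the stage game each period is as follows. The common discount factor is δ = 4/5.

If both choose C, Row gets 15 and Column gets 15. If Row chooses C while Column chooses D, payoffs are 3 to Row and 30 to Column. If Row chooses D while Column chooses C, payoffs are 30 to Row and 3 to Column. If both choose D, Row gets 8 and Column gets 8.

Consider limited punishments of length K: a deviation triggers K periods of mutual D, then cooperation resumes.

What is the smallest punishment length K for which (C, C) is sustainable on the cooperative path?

No profitable deviation requires (15−8)(δ+…+δ^K) ≥ 30−15, i.e. δ+…+δ^K ≥ 15/7 ≈ 2.1429.
With δ = 4/5, the partial sums are K=1: 0.8000, K=2: 1.4400, K=3: 1.9520, K=4: 2.3616.
K = 4 is the first length at which the sum reaches 2.1429.

4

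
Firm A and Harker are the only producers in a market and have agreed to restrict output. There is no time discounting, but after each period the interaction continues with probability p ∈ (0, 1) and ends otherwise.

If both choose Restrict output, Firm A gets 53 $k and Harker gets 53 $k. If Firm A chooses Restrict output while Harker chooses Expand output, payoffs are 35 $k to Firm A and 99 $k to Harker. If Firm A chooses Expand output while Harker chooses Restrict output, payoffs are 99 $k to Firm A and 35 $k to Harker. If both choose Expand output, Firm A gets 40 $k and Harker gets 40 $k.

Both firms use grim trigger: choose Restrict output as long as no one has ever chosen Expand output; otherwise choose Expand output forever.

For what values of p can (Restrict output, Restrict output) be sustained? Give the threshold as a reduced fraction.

Expected cooperation value is 53 + p·53 + p²·53 + … = 53/(1−p); deviation gives 99 + p·40/(1−p).
53 ≥ 99(1−p) + 40p ⇒ 59p ≥ 46 ⇒ p ≥ 46/59.

46/59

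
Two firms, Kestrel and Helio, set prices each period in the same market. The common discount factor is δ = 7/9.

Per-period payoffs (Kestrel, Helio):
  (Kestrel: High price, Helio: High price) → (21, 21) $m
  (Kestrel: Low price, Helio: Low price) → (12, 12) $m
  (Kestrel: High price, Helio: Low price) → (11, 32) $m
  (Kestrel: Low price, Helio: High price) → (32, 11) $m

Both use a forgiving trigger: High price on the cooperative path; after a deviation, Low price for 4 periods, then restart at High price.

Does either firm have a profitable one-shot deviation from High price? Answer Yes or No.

Comparing payoff streams over the 5 periods until play realigns: cooperate → 21(1+δ+…+δ^4); deviate → 32 + 12(δ+…+δ^4).
Cooperation is sustained iff (21−12)(δ+…+δ^4) ≥ 32−21.
δ+…+δ^4 = 7/9·(1−(7/9)^4)/(1−7/9) = 2.2192, and (32−21)/(21−12) = 1.2222.
2.2192 ≥ 1.2222, so cooperation is sustainable.

No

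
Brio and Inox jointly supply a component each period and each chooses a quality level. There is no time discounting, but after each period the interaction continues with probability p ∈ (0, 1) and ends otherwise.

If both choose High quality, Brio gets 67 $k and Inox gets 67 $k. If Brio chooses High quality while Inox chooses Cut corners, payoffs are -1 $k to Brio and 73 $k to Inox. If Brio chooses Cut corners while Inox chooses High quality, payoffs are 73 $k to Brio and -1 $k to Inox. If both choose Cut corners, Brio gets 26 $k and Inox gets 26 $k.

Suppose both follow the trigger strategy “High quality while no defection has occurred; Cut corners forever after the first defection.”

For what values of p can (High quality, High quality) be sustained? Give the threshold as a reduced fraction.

6/47

Expected cooperation value is 67 + p·67 + p²·67 + … = 67/(1−p); deviation gives 73 + p·26/(1−p).
67 ≥ 73(1−p) + 26p ⇒ 47p ≥ 6 ⇒ p ≥ 6/47.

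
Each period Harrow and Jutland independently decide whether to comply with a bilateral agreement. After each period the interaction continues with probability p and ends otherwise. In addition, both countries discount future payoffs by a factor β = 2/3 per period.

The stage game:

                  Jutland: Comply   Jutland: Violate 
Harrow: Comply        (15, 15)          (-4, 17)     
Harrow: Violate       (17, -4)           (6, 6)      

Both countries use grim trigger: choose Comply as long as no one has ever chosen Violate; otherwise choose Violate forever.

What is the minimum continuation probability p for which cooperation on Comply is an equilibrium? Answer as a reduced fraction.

3/11

With continuation probability p and discount β, the effective per-period discount factor is βp.
Grim-trigger IC: βp ≥ (17−15)/(17−6) = 2/11.
So p ≥ (2/11)/(2/3) = 3/11.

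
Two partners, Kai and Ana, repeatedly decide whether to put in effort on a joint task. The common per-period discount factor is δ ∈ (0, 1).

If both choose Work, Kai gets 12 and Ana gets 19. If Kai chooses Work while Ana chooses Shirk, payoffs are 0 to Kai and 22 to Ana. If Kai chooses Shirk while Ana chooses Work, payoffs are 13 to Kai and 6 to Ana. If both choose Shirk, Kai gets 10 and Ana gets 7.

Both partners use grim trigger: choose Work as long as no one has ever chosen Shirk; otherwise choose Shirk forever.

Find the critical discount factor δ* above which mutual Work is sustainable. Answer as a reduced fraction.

For Kai: deviation gain 13−12 = 1, per-period punishment loss 12−10 = 2. IC gives δ ≥ 1/3.
For Ana: gain 3, loss 12 per period, so δ ≥ 3/15 = 1/5.
The tighter constraint is Kai's, so cooperation needs δ ≥ 1/3.

1/3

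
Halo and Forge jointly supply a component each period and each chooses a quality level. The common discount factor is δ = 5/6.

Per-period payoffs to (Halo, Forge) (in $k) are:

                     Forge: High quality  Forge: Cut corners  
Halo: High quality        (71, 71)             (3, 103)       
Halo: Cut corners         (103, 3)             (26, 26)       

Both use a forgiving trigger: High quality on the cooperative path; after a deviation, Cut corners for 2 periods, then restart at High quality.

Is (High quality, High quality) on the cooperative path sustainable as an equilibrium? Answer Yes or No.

Comparing payoff streams over the 3 periods until play realigns: cooperate → 71(1+δ+…+δ^2); deviate → 103 + 26(δ+…+δ^2).
Cooperation is sustained iff (71−26)(δ+…+δ^2) ≥ 103−71.
δ+…+δ^2 = 5/6·(1−(5/6)^2)/(1−5/6) = 1.5278, and (103−71)/(71−26) = 0.7111.
1.5278 ≥ 0.7111, so cooperation is sustainable.

Yes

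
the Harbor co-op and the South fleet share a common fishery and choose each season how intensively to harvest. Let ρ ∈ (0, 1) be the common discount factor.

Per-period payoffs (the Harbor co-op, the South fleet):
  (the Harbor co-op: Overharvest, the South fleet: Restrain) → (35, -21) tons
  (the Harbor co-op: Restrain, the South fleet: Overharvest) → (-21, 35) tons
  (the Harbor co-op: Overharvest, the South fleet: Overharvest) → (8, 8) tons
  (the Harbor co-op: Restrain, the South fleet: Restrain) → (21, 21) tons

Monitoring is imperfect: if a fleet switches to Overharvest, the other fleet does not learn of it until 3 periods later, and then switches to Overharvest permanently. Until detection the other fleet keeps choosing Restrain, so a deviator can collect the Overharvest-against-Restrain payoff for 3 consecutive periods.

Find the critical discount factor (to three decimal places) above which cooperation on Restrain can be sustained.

Deviating for the 3 undetected periods gains 35−21 = 14 per period over cooperation, then loses 21−8 = 13 per period forever once punishment starts.
Gain: 14(1 + ρ + … + ρ^2); loss: 13·ρ^3/(1−ρ).
No profitable deviation ⇔ 14(1−ρ^3) ≤ 13·ρ^3, i.e. ρ^3 ≥ 14/(14+13) = 14/27.
Hence ρ ≥ (14/27)^(1/3) ≈ 0.803.

0.803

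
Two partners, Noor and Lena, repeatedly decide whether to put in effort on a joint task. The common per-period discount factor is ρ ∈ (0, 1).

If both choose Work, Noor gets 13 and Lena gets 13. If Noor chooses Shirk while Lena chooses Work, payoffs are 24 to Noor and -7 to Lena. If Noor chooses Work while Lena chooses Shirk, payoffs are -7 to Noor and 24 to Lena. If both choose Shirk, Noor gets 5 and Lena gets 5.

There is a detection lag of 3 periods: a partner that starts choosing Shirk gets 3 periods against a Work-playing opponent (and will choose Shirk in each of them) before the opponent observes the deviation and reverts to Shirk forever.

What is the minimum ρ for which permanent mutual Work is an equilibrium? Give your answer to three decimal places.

0.833

The best deviation is to choose Shirk for all 3 undetected periods, earning 24 each, then 5 forever once detected.
Deviation value: 24(1−ρ^3)/(1−ρ) + 5ρ^3/(1−ρ); cooperation value: 13/(1−ρ).
IC: 13 ≥ 24(1−ρ^3) + 5ρ^3 = 24 − 19ρ^3.
So ρ^3 ≥ 11/19, giving ρ ≥ (11/19)^(1/3) ≈ 0.833.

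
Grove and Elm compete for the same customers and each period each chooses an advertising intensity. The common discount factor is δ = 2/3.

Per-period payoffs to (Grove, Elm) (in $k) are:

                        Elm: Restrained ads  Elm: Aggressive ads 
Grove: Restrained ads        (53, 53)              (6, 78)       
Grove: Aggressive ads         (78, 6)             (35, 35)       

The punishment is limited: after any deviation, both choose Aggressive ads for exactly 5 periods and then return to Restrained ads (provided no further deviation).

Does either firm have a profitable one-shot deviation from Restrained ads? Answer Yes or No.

No

Comparing payoff streams over the 6 periods until play realigns: cooperate → 53(1+δ+…+δ^5); deviate → 78 + 35(δ+…+δ^5).
Cooperation is sustained iff (53−35)(δ+…+δ^5) ≥ 78−53.
δ+…+δ^5 = 2/3·(1−(2/3)^5)/(1−2/3) = 1.7366, and (78−53)/(53−35) = 1.3889.
1.7366 ≥ 1.3889, so cooperation is sustainable.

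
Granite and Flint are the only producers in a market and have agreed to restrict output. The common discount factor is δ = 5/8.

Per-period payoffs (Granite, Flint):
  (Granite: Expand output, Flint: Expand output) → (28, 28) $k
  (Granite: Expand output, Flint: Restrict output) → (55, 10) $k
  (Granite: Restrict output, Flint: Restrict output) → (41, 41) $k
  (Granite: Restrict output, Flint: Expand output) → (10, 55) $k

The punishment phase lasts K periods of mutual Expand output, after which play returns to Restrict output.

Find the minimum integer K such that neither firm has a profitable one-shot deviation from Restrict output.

3

No profitable deviation requires (41−28)(δ+…+δ^K) ≥ 55−41, i.e. δ+…+δ^K ≥ 14/13 ≈ 1.0769.
With δ = 5/8, the partial sums are K=1: 0.6250, K=2: 1.0156, K=3: 1.2598.
K = 3 is the first length at which the sum reaches 1.0769.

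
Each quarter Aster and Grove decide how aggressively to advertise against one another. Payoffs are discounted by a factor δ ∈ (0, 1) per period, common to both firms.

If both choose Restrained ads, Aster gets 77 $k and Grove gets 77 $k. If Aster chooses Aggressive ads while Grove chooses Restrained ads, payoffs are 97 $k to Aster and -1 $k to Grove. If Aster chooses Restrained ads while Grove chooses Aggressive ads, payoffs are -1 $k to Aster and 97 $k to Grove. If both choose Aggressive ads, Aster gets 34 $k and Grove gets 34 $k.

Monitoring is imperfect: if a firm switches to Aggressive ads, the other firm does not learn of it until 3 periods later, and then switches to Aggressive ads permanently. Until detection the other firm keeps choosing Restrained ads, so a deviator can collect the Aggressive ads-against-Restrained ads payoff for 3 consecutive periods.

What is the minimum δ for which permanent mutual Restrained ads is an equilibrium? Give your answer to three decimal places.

The best deviation is to choose Aggressive ads for all 3 undetected periods, earning 97 each, then 34 forever once detected.
Deviation value: 97(1−δ^3)/(1−δ) + 34δ^3/(1−δ); cooperation value: 77/(1−δ).
IC: 77 ≥ 97(1−δ^3) + 34δ^3 = 97 − 63δ^3.
So δ^3 ≥ 20/63, giving δ ≥ (20/63)^(1/3) ≈ 0.682.

0.682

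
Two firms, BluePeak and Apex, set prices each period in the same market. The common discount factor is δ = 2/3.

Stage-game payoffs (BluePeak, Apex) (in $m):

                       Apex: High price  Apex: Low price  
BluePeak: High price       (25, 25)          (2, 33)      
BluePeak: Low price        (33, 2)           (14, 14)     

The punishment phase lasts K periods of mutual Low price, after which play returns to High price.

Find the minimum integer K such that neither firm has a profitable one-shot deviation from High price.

2

IC: δ(1−δ^K)/(1−δ) ≥ (33−25)/(25−14) = 8/11.
With δ = 2/3: need 1 − δ^K ≥ 8/11·(1−2/3)/(2/3), i.e. δ^K ≤ 0.6364.
Since (2/3)^1 = 0.6667 and (2/3)^2 = 0.4444, the smallest such K is 2.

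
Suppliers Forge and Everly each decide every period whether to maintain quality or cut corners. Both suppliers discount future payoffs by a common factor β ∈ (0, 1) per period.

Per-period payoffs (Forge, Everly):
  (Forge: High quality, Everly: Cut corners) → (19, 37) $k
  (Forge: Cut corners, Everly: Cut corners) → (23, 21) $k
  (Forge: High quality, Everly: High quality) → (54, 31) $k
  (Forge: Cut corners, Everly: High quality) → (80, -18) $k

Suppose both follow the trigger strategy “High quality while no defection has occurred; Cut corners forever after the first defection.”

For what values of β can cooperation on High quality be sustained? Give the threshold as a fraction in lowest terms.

Forge: cooperation gives 54 each period; deviation gives 80 once then 23 forever.
  54/(1−β) ≥ 80 + 23β/(1−β) ⇒ β ≥ 26/57.
Everly: cooperation gives 31 each period; deviation gives 37 once then 21 forever.
  β ≥ 6/16 = 3/8.
Both must hold, so the binding constraint is Forge's: β ≥ 26/57.

26/57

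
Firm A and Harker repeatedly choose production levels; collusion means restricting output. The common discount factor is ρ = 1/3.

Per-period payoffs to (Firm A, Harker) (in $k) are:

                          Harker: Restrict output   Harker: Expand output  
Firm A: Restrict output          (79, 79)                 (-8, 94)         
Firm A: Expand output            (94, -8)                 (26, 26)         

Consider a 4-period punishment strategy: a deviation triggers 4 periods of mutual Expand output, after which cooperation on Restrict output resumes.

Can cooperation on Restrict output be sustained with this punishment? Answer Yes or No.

IC: ρ+…+ρ^4 ≥ (94−79)/(79−26) = 15/53.
At ρ = 1/3: partial sum = 0.4938 ≥ 0.2830. Cooperation sustainable.

Yes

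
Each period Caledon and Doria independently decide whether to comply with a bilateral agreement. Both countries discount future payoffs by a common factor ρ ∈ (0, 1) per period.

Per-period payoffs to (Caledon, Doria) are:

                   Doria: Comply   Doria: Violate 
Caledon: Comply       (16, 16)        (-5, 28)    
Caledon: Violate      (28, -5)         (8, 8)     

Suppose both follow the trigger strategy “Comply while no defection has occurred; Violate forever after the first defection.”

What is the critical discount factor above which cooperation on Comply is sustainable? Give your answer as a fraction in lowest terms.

3/5

Cooperation forever yields 16 each period: 16/(1−ρ).
Deviating yields 28 once, then 8 forever: 28 + 8ρ/(1−ρ).
No profitable deviation requires 16/(1−ρ) ≥ 28 + 8ρ/(1−ρ).
Multiplying by (1−ρ): 16 ≥ 28(1−ρ) + 8ρ = 28 − 20ρ.
So 20ρ ≥ 12, i.e. ρ ≥ 12/20 = 3/5.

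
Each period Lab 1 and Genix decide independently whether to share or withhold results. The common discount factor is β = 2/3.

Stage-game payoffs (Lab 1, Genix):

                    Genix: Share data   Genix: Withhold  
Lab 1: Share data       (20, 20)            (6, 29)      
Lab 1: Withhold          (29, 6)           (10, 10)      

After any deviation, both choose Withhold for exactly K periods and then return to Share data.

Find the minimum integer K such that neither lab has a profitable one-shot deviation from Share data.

2

No profitable deviation requires (20−10)(β+…+β^K) ≥ 29−20, i.e. β+…+β^K ≥ 9/10 ≈ 0.9000.
With β = 2/3, the partial sums are K=1: 0.6667, K=2: 1.1111.
K = 2 is the first length at which the sum reaches 0.9000.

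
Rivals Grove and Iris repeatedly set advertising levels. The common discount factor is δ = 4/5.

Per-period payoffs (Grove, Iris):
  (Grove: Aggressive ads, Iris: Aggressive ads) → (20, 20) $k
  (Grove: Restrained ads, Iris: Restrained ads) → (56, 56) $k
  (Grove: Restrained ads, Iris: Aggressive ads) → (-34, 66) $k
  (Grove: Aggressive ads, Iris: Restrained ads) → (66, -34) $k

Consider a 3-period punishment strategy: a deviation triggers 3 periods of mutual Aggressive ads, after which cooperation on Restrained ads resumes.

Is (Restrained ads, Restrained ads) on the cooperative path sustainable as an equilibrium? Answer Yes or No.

Yes

A one-shot deviation gives 66 now, then 20 for 3 periods, then back to 56.
Gain from deviating: (66−56) today; loss: (56−20) in each of the next 3 periods.
No-deviation condition: (56−20)(δ+…+δ^3) ≥ 66−56, i.e. δ+…+δ^3 ≥ 5/18.
At δ = 4/5: δ+…+δ^3 = 1.9520 ≥ 0.2778.
So cooperation is sustainable.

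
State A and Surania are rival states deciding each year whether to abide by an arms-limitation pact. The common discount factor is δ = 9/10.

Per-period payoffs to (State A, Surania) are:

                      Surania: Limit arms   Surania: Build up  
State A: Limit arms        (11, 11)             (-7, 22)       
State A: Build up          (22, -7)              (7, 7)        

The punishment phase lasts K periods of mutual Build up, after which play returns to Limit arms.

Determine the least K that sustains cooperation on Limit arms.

No profitable deviation requires (11−7)(δ+…+δ^K) ≥ 22−11, i.e. δ+…+δ^K ≥ 11/4 ≈ 2.7500.
With δ = 9/10, the partial sums are K=1: 0.9000, K=2: 1.7100, K=3: 2.4390, K=4: 3.0951.
K = 4 is the first length at which the sum reaches 2.7500.

4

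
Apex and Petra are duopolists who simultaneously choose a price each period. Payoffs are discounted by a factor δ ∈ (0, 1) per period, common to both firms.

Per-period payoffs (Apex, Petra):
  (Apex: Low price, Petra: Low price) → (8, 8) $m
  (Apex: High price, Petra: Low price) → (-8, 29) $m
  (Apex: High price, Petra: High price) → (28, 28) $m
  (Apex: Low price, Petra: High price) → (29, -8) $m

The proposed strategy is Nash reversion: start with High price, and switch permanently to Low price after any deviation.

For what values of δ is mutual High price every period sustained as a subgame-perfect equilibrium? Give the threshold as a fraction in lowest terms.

28/(1−δ) ≥ 29 + 8δ/(1−δ)
28 ≥ 29 − 21δ
δ ≥ 1/21.

1/21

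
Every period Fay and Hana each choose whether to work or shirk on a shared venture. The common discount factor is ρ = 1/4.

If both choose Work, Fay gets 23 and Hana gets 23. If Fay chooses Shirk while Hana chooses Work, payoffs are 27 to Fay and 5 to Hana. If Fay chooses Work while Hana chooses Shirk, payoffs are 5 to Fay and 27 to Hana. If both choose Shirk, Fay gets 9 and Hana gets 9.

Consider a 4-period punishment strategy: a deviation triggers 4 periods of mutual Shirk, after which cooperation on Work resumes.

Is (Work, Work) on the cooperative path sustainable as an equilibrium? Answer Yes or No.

Comparing payoff streams over the 5 periods until play realigns: cooperate → 23(1+ρ+…+ρ^4); deviate → 27 + 9(ρ+…+ρ^4).
Cooperation is sustained iff (23−9)(ρ+…+ρ^4) ≥ 27−23.
ρ+…+ρ^4 = 1/4·(1−(1/4)^4)/(1−1/4) = 0.3320, and (27−23)/(23−9) = 0.2857.
0.3320 ≥ 0.2857, so cooperation is sustainable.

Yes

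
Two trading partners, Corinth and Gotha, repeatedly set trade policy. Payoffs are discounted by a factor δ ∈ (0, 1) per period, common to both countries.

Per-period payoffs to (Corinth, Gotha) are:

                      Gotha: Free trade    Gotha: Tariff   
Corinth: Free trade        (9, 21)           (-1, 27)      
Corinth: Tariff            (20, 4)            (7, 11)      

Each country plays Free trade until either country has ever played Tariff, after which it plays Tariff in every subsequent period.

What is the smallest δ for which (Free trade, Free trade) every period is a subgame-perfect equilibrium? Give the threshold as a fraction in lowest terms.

11/13

Corinth's threshold: (20−9)/(20−7) = 11/13.
Gotha's threshold: (27−21)/(27−11) = 3/8.
11/13 > 3/8, so Corinth binds and δ* = 11/13.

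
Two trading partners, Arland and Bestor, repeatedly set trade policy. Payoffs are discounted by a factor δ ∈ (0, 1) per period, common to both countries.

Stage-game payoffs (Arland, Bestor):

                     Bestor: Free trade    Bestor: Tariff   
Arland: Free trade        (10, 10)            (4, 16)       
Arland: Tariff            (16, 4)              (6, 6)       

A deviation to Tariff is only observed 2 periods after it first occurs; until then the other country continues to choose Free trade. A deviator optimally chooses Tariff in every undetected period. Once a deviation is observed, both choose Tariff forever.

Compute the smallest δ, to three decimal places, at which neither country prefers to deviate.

0.775

Deviating for the 2 undetected periods gains 16−10 = 6 per period over cooperation, then loses 10−6 = 4 per period forever once punishment starts.
Gain: 6(1 + δ + … + δ^1); loss: 4·δ^2/(1−δ).
No profitable deviation ⇔ 6(1−δ^2) ≤ 4·δ^2, i.e. δ^2 ≥ 6/(6+4) = 3/5.
Hence δ ≥ (3/5)^(1/2) ≈ 0.775.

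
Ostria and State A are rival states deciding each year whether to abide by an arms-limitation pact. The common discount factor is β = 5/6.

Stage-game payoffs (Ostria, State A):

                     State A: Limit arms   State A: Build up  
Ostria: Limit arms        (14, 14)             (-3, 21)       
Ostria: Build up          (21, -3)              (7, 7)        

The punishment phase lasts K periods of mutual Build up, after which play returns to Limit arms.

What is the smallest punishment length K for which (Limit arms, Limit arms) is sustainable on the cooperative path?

2

IC: β(1−β^K)/(1−β) ≥ (21−14)/(14−7) = 1.
With β = 5/6: need 1 − β^K ≥ 1·(1−5/6)/(5/6), i.e. β^K ≤ 0.8000.
Since (5/6)^1 = 0.8333 and (5/6)^2 = 0.6944, the smallest such K is 2.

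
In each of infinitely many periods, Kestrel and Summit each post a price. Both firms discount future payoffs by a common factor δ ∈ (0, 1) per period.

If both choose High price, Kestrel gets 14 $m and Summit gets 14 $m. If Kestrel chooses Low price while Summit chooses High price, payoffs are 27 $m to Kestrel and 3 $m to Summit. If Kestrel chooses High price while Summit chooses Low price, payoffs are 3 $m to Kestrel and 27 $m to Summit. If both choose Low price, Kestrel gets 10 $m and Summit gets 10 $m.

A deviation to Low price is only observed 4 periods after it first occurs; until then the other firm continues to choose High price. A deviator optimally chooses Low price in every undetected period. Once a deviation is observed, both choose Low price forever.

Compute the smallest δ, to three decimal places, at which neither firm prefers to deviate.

0.935

Deviating for the 4 undetected periods gains 27−14 = 13 per period over cooperation, then loses 14−10 = 4 per period forever once punishment starts.
Gain: 13(1 + δ + … + δ^3); loss: 4·δ^4/(1−δ).
No profitable deviation ⇔ 13(1−δ^4) ≤ 4·δ^4, i.e. δ^4 ≥ 13/(13+4) = 13/17.
Hence δ ≥ (13/17)^(1/4) ≈ 0.935.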